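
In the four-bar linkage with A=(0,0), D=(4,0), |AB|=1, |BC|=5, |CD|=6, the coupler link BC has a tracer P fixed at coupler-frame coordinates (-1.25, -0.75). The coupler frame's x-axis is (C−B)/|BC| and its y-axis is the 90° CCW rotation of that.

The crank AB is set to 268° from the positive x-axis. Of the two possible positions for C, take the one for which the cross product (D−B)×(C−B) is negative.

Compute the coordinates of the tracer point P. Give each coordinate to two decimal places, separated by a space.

-1.21 -0.13

A=(0,0), D=(4.00,0)
B = A + 1.00·(cos268°, sin268°) = (-0.0349, -0.9994)
|BD| = 4.1568
circle(B,5.00) ∩ circle(D,6.00): a=0.7553, h=4.9426
  candidates: C₊=(-0.4901,3.9798) cross=20.546; C₋=(1.8865,-5.6155) cross=-20.546
  mode - wants cross < 0 → take C=(1.8865,-5.6155) (cross=-20.546)
ex = (C−B)/|BC| = (0.3843,-0.9232); ey = (0.9232,0.3843)
P = B + -1.25·ex + -0.75·ey = (-1.2077,-0.1336)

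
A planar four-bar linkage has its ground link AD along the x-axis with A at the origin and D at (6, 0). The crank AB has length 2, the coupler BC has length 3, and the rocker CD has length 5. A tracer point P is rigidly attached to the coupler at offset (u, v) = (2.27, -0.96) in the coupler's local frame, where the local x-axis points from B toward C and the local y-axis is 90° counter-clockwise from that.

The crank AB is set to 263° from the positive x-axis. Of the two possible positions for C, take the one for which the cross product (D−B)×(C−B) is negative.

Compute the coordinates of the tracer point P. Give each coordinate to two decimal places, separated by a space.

A=(0,0), D=(6.00,0)
B = A + 2.00·(cos263°, sin263°) = (-0.2437, -1.9851)
|BD| = 6.5517
circle(B,3.00) ∩ circle(D,5.00): a=2.0548, h=2.1858
  candidates: C₊=(1.0522,0.7206) cross=14.321; C₋=(2.3767,-3.4456) cross=-14.321
  mode - wants cross < 0 → take C=(2.3767,-3.4456) (cross=-14.321)
ex = (C−B)/|BC| = (0.8735,-0.4868); ey = (0.4868,0.8735)
P = B + 2.27·ex + -0.96·ey = (1.2717,-3.9288)

1.27 -3.93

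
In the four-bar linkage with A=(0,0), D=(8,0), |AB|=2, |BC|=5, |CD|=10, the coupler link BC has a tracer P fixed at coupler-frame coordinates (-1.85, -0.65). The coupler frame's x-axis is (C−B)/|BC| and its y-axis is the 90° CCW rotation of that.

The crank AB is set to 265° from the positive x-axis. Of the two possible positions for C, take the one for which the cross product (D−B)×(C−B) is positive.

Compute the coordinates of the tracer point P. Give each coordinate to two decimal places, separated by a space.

A=(0,0), D=(8.00,0)
B = A + 2.00·(cos265°, sin265°) = (-0.1743, -1.9924)
|BD| = 8.4136
circle(B,5.00) ∩ circle(D,10.00): a=-0.2502, h=4.9937
  candidates: C₊=(-1.6000,2.8000) cross=42.015; C₋=(0.7651,-6.9033) cross=-42.015
  mode + wants cross > 0 → take C=(-1.6000,2.8000) (cross=42.015)
ex = (C−B)/|BC| = (-0.2851,0.9585); ey = (-0.9585,-0.2851)
P = B + -1.85·ex + -0.65·ey = (0.9762,-3.5803)

0.98 -3.58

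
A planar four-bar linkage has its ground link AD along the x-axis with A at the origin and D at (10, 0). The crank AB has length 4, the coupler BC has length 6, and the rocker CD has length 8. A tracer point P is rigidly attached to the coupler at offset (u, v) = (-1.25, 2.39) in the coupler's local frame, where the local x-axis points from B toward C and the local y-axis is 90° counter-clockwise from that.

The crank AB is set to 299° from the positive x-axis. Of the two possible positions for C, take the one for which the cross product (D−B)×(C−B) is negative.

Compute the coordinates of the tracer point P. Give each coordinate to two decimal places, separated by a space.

2.46 -0.85

A=(0,0), D=(10.00,0)
B = A + 4.00·(cos299°, sin299°) = (1.9392, -3.4985)
|BD| = 8.7872
circle(B,6.00) ∩ circle(D,8.00): a=2.8004, h=5.3064
  candidates: C₊=(2.3955,2.4842) cross=46.628; C₋=(6.6208,-7.2513) cross=-46.628
  mode - wants cross < 0 → take C=(6.6208,-7.2513) (cross=-46.628)
ex = (C−B)/|BC| = (0.7803,-0.6255); ey = (0.6255,0.7803)
P = B + -1.25·ex + 2.39·ey = (2.4588,-0.8518)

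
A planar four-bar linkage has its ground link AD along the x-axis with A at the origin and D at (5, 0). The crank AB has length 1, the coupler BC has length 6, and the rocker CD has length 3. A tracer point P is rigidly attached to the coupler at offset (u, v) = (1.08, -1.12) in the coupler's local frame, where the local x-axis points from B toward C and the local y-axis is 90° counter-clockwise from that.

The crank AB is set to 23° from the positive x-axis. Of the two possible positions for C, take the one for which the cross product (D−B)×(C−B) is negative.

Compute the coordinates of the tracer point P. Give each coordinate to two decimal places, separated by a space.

1.23 -1.13

A=(0,0), D=(5.00,0)
B = A + 1.00·(cos23°, sin23°) = (0.9205, 0.3907)
|BD| = 4.0982
circle(B,6.00) ∩ circle(D,3.00): a=5.3432, h=2.7294
  candidates: C₊=(6.4996,2.5983) cross=11.186; C₋=(5.9792,-2.8357) cross=-11.186
  mode - wants cross < 0 → take C=(5.9792,-2.8357) (cross=-11.186)
ex = (C−B)/|BC| = (0.8431,-0.5377); ey = (0.5377,0.8431)
P = B + 1.08·ex + -1.12·ey = (1.2288,-1.1343)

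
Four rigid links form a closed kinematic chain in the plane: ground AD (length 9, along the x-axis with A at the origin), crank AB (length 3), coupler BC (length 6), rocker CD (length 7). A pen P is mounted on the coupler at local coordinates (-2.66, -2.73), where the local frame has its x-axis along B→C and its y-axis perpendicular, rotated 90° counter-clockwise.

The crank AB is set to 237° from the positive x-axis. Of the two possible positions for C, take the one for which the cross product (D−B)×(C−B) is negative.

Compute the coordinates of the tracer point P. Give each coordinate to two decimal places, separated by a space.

-5.13 -4.02

A=(0,0), D=(9.00,0)
B = A + 3.00·(cos237°, sin237°) = (-1.6339, -2.5160)
|BD| = 10.9275
circle(B,6.00) ∩ circle(D,7.00): a=4.8689, h=3.5062
  candidates: C₊=(2.2969,2.0171) cross=38.314; C₋=(3.9115,-4.8070) cross=-38.314
  mode - wants cross < 0 → take C=(3.9115,-4.8070) (cross=-38.314)
ex = (C−B)/|BC| = (0.9242,-0.3818); ey = (0.3818,0.9242)
P = B + -2.66·ex + -2.73·ey = (-5.1348,-4.0235)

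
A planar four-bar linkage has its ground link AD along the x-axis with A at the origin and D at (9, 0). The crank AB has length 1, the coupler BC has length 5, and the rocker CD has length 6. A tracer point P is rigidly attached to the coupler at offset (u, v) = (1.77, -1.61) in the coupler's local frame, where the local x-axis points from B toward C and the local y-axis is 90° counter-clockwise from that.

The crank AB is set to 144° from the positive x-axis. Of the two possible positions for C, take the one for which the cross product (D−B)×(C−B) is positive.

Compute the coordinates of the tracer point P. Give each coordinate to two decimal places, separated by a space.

A=(0,0), D=(9.00,0)
B = A + 1.00·(cos144°, sin144°) = (-0.8090, 0.5878)
|BD| = 9.8266
circle(B,5.00) ∩ circle(D,6.00): a=4.3536, h=2.4589
  candidates: C₊=(3.6839,2.7819) cross=24.163; C₋=(3.3897,-2.1271) cross=-24.163
  mode + wants cross > 0 → take C=(3.6839,2.7819) (cross=24.163)
ex = (C−B)/|BC| = (0.8986,0.4388); ey = (-0.4388,0.8986)
P = B + 1.77·ex + -1.61·ey = (1.4880,-0.0822)

1.49 -0.08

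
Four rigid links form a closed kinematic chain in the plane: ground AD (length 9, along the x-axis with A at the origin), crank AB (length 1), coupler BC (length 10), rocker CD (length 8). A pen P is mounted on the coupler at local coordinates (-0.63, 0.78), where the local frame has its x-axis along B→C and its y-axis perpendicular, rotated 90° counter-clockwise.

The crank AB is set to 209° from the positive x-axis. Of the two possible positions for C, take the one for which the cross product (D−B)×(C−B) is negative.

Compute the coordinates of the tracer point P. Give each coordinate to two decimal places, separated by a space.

-0.78 0.51

A=(0,0), D=(9.00,0)
B = A + 1.00·(cos209°, sin209°) = (-0.8746, -0.4848)
|BD| = 9.8865
circle(B,10.00) ∩ circle(D,8.00): a=6.7639, h=7.3654
  candidates: C₊=(5.5200,7.2034) cross=72.818; C₋=(6.2423,-7.5097) cross=-72.818
  mode - wants cross < 0 → take C=(6.2423,-7.5097) (cross=-72.818)
ex = (C−B)/|BC| = (0.7117,-0.7025); ey = (0.7025,0.7117)
P = B + -0.63·ex + 0.78·ey = (-0.7750,0.5129)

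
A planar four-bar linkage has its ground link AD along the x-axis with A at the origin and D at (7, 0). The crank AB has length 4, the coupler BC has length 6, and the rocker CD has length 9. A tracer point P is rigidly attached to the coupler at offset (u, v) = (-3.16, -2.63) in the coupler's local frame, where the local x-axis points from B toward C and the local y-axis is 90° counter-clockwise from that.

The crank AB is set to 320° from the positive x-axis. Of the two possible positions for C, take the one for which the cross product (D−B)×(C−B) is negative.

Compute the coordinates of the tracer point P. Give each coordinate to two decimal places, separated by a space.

-0.04 0.13

A=(0,0), D=(7.00,0)
B = A + 4.00·(cos320°, sin320°) = (3.0642, -2.5712)
|BD| = 4.7012
circle(B,6.00) ∩ circle(D,9.00): a=-2.4354, h=5.4835
  candidates: C₊=(-1.9737,0.6877) cross=25.779; C₋=(4.0243,-8.4938) cross=-25.779
  mode - wants cross < 0 → take C=(4.0243,-8.4938) (cross=-25.779)
ex = (C−B)/|BC| = (0.1600,-0.9871); ey = (0.9871,0.1600)
P = B + -3.16·ex + -2.63·ey = (-0.0376,0.1273)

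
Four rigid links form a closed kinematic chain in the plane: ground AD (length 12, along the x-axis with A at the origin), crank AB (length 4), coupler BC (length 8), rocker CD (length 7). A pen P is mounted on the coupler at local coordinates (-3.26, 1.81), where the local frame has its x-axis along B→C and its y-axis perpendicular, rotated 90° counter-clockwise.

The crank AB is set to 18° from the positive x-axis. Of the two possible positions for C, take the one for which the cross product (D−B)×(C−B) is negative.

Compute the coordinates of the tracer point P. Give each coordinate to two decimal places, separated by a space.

A=(0,0), D=(12.00,0)
B = A + 4.00·(cos18°, sin18°) = (3.8042, 1.2361)
|BD| = 8.2885
circle(B,8.00) ∩ circle(D,7.00): a=5.0491, h=6.2054
  candidates: C₊=(9.7223,6.6191) cross=51.433; C₋=(7.8715,-5.6529) cross=-51.433
  mode - wants cross < 0 → take C=(7.8715,-5.6529) (cross=-51.433)
ex = (C−B)/|BC| = (0.5084,-0.8611); ey = (0.8611,0.5084)
P = B + -3.26·ex + 1.81·ey = (3.7055,4.9635)

3.71 4.96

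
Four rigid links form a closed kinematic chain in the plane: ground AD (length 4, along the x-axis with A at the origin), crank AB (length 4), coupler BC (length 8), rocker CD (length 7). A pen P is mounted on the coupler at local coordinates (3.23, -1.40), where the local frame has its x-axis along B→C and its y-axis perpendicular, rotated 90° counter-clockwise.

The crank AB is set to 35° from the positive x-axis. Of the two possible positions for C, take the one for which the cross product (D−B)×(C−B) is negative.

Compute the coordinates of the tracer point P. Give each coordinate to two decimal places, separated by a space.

0.13 0.71

A=(0,0), D=(4.00,0)
B = A + 4.00·(cos35°, sin35°) = (3.2766, 2.2943)
|BD| = 2.4056
circle(B,8.00) ∩ circle(D,7.00): a=4.3205, h=6.7330
  candidates: C₊=(10.9972,0.1984) cross=16.197; C₋=(-1.8456,-3.8509) cross=-16.197
  mode - wants cross < 0 → take C=(-1.8456,-3.8509) (cross=-16.197)
ex = (C−B)/|BC| = (-0.6403,-0.7681); ey = (0.7681,-0.6403)
P = B + 3.23·ex + -1.40·ey = (0.1331,0.7096)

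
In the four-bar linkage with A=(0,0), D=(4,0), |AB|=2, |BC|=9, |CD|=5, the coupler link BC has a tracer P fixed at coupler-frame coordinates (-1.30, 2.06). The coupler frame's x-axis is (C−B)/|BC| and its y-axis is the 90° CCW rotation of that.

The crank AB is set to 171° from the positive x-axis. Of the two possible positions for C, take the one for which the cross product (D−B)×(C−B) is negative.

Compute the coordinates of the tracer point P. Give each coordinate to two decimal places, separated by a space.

-1.88 2.75

A=(0,0), D=(4.00,0)
B = A + 2.00·(cos171°, sin171°) = (-1.9754, 0.3129)
|BD| = 5.9836
circle(B,9.00) ∩ circle(D,5.00): a=7.6713, h=4.7066
  candidates: C₊=(5.9315,4.6119) cross=28.162; C₋=(5.4393,-4.7884) cross=-28.162
  mode - wants cross < 0 → take C=(5.4393,-4.7884) (cross=-28.162)
ex = (C−B)/|BC| = (0.8239,-0.5668); ey = (0.5668,0.8239)
P = B + -1.30·ex + 2.06·ey = (-1.8788,2.7469)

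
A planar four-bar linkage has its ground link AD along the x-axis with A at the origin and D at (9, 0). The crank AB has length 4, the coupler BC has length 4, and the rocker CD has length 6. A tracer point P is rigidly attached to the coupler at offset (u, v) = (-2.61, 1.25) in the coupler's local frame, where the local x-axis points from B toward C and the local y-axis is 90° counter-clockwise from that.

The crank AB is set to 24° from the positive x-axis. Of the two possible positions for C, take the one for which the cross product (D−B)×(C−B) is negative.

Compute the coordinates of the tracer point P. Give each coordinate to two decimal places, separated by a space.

A=(0,0), D=(9.00,0)
B = A + 4.00·(cos24°, sin24°) = (3.6542, 1.6269)
|BD| = 5.5879
circle(B,4.00) ∩ circle(D,6.00): a=1.0044, h=3.8719
  candidates: C₊=(5.7424,5.0386) cross=21.636; C₋=(3.4877,-2.3696) cross=-21.636
  mode - wants cross < 0 → take C=(3.4877,-2.3696) (cross=-21.636)
ex = (C−B)/|BC| = (-0.0416,-0.9991); ey = (0.9991,-0.0416)
P = B + -2.61·ex + 1.25·ey = (5.0117,4.1827)

5.01 4.18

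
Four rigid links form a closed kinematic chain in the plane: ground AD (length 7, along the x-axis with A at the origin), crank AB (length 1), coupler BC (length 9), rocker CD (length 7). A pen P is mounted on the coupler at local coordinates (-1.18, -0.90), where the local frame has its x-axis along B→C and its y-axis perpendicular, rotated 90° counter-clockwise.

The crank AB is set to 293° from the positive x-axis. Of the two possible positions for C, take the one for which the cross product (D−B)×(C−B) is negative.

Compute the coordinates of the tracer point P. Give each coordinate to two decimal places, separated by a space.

A=(0,0), D=(7.00,0)
B = A + 1.00·(cos293°, sin293°) = (0.3907, -0.9205)
|BD| = 6.6731
circle(B,9.00) ∩ circle(D,7.00): a=5.7342, h=6.9368
  candidates: C₊=(5.1133,6.7409) cross=46.289; C₋=(7.0270,-6.9999) cross=-46.289
  mode - wants cross < 0 → take C=(7.0270,-6.9999) (cross=-46.289)
ex = (C−B)/|BC| = (0.7374,-0.6755); ey = (0.6755,0.7374)
P = B + -1.18·ex + -0.90·ey = (-1.0873,-0.7871)

-1.09 -0.79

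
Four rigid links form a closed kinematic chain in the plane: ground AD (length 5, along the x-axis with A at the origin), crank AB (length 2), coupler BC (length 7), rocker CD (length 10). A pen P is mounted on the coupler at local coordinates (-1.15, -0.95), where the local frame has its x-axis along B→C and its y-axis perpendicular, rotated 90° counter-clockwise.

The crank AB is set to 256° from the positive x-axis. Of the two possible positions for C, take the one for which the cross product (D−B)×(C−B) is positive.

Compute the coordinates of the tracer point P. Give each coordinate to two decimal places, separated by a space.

0.93 -2.42

A=(0,0), D=(5.00,0)
B = A + 2.00·(cos256°, sin256°) = (-0.4838, -1.9406)
|BD| = 5.8171
circle(B,7.00) ∩ circle(D,10.00): a=-1.4751, h=6.8428
  candidates: C₊=(-4.1572,4.0181) cross=39.805; C₋=(0.4083,-8.8835) cross=-39.805
  mode + wants cross > 0 → take C=(-4.1572,4.0181) (cross=39.805)
ex = (C−B)/|BC| = (-0.5248,0.8512); ey = (-0.8512,-0.5248)
P = B + -1.15·ex + -0.95·ey = (0.9283,-2.4210)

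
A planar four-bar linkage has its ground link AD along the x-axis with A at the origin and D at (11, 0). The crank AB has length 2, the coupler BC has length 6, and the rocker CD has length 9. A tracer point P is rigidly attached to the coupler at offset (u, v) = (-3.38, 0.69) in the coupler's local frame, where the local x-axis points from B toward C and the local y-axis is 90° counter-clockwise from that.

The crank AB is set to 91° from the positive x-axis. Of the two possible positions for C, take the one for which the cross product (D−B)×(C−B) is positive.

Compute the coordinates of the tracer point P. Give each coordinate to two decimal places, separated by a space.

-2.98 0.21

A=(0,0), D=(11.00,0)
B = A + 2.00·(cos91°, sin91°) = (-0.0349, 1.9997)
|BD| = 11.2146
circle(B,6.00) ∩ circle(D,9.00): a=3.6010, h=4.7992
  candidates: C₊=(4.3642,6.0799) cross=53.822; C₋=(2.6526,-3.3647) cross=-53.822
  mode + wants cross > 0 → take C=(4.3642,6.0799) (cross=53.822)
ex = (C−B)/|BC| = (0.7332,0.6800); ey = (-0.6800,0.7332)
P = B + -3.38·ex + 0.69·ey = (-2.9823,0.2071)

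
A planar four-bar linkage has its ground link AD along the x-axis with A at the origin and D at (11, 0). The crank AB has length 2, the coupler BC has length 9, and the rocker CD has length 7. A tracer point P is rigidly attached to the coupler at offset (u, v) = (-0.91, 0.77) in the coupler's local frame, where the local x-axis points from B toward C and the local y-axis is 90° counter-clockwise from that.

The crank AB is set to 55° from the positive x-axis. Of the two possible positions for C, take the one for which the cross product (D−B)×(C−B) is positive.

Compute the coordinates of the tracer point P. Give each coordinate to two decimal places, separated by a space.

-0.04 1.78

A=(0,0), D=(11.00,0)
B = A + 2.00·(cos55°, sin55°) = (1.1472, 1.6383)
|BD| = 9.9881
circle(B,9.00) ∩ circle(D,7.00): a=6.5960, h=6.1232
  candidates: C₊=(8.6581,6.5966) cross=61.159; C₋=(6.6494,-5.4838) cross=-61.159
  mode + wants cross > 0 → take C=(8.6581,6.5966) (cross=61.159)
ex = (C−B)/|BC| = (0.8346,0.5509); ey = (-0.5509,0.8346)
P = B + -0.91·ex + 0.77·ey = (-0.0365,1.7796)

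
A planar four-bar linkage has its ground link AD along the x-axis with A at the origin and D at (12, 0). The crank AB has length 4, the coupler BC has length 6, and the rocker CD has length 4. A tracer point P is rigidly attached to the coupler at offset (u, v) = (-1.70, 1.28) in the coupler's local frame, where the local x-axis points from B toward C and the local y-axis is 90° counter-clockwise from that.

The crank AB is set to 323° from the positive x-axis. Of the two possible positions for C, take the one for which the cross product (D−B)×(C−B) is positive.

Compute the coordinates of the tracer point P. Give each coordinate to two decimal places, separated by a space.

1.07 -2.32

A=(0,0), D=(12.00,0)
B = A + 4.00·(cos323°, sin323°) = (3.1945, -2.4073)
|BD| = 9.1286
circle(B,6.00) ∩ circle(D,4.00): a=5.6598, h=1.9918
  candidates: C₊=(8.1287,1.0065) cross=18.182; C₋=(9.1792,-2.8360) cross=-18.182
  mode + wants cross > 0 → take C=(8.1287,1.0065) (cross=18.182)
ex = (C−B)/|BC| = (0.8224,0.5690); ey = (-0.5690,0.8224)
P = B + -1.70·ex + 1.28·ey = (1.0683,-2.3219)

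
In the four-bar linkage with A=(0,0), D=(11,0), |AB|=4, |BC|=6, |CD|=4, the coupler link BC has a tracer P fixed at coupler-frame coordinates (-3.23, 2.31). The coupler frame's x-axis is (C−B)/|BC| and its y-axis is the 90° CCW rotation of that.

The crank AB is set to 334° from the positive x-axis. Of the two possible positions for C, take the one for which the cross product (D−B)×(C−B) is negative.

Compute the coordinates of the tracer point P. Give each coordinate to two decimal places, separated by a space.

A=(0,0), D=(11.00,0)
B = A + 4.00·(cos334°, sin334°) = (3.5952, -1.7535)
|BD| = 7.6096
circle(B,6.00) ∩ circle(D,4.00): a=5.1189, h=3.1299
  candidates: C₊=(7.8551,2.4718) cross=23.818; C₋=(9.2976,-3.6196) cross=-23.818
  mode - wants cross < 0 → take C=(9.2976,-3.6196) (cross=-23.818)
ex = (C−B)/|BC| = (0.9504,-0.3110); ey = (0.3110,0.9504)
P = B + -3.23·ex + 2.31·ey = (1.2438,1.4466)

1.24 1.45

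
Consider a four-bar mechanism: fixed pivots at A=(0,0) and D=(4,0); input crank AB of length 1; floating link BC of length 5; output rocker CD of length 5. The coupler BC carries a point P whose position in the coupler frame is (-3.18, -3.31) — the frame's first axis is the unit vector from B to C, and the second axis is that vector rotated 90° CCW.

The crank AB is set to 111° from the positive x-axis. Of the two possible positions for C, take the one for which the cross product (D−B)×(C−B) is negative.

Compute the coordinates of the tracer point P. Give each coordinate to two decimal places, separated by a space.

-4.35 3.19

A=(0,0), D=(4.00,0)
B = A + 1.00·(cos111°, sin111°) = (-0.3584, 0.9336)
|BD| = 4.4572
circle(B,5.00) ∩ circle(D,5.00): a=2.2286, h=4.4759
  candidates: C₊=(2.7583,4.8434) cross=19.950; C₋=(0.8833,-3.9098) cross=-19.950
  mode - wants cross < 0 → take C=(0.8833,-3.9098) (cross=-19.950)
ex = (C−B)/|BC| = (0.2483,-0.9687); ey = (0.9687,0.2483)
P = B + -3.18·ex + -3.31·ey = (-4.3544,3.1920)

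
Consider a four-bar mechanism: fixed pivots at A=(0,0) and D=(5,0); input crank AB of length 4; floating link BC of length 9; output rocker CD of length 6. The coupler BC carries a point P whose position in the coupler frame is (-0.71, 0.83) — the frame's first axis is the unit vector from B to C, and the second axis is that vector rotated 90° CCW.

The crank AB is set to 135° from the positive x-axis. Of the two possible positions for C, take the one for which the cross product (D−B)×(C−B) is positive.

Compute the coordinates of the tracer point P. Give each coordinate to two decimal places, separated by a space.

-3.78 3.36

A=(0,0), D=(5.00,0)
B = A + 4.00·(cos135°, sin135°) = (-2.8284, 2.8284)
|BD| = 8.3237
circle(B,9.00) ∩ circle(D,6.00): a=6.8650, h=5.8200
  candidates: C₊=(5.6057,5.9693) cross=48.444; C₋=(1.6504,-4.9780) cross=-48.444
  mode + wants cross > 0 → take C=(5.6057,5.9693) (cross=48.444)
ex = (C−B)/|BC| = (0.9371,0.3490); ey = (-0.3490,0.9371)
P = B + -0.71·ex + 0.83·ey = (-3.7834,3.3585)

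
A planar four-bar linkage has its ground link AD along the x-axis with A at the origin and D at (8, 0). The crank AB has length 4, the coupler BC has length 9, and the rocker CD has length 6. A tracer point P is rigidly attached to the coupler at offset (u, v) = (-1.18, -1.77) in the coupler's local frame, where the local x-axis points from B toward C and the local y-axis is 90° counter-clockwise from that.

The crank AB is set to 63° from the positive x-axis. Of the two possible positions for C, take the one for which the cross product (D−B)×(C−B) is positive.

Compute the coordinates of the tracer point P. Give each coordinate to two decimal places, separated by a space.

1.02 1.59

A=(0,0), D=(8.00,0)
B = A + 4.00·(cos63°, sin63°) = (1.8160, 3.5640)
|BD| = 7.1375
circle(B,9.00) ∩ circle(D,6.00): a=6.7211, h=5.9855
  candidates: C₊=(10.6280,5.3939) cross=42.722; C₋=(4.6504,-4.9780) cross=-42.722
  mode + wants cross > 0 → take C=(10.6280,5.3939) (cross=42.722)
ex = (C−B)/|BC| = (0.9791,0.2033); ey = (-0.2033,0.9791)
P = B + -1.18·ex + -1.77·ey = (1.0205,1.5911)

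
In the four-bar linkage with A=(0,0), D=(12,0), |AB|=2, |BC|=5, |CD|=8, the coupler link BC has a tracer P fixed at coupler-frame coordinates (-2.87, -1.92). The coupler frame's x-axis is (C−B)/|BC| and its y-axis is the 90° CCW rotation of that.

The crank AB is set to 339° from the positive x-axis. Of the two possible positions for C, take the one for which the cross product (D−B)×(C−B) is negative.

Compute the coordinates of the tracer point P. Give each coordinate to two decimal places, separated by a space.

-1.50 0.06

A=(0,0), D=(12.00,0)
B = A + 2.00·(cos339°, sin339°) = (1.8672, -0.7167)
|BD| = 10.1582
circle(B,5.00) ∩ circle(D,8.00): a=3.1594, h=3.8753
  candidates: C₊=(4.7453,3.3718) cross=39.366; C₋=(5.2922,-4.3595) cross=-39.366
  mode - wants cross < 0 → take C=(5.2922,-4.3595) (cross=-39.366)
ex = (C−B)/|BC| = (0.6850,-0.7285); ey = (0.7285,0.6850)
P = B + -2.87·ex + -1.92·ey = (-1.4976,0.0590)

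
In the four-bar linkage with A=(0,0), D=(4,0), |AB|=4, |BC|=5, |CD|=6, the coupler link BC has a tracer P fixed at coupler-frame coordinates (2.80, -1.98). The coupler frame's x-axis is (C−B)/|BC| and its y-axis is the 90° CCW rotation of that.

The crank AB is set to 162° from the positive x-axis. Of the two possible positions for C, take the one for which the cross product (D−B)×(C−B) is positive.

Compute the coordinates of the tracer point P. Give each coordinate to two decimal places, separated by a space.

-0.39 1.54

A=(0,0), D=(4.00,0)
B = A + 4.00·(cos162°, sin162°) = (-3.8042, 1.2361)
|BD| = 7.9015
circle(B,5.00) ∩ circle(D,6.00): a=3.2547, h=3.7957
  candidates: C₊=(0.0042,4.4759) cross=29.991; C₋=(-1.1834,-3.0220) cross=-29.991
  mode + wants cross > 0 → take C=(0.0042,4.4759) (cross=29.991)
ex = (C−B)/|BC| = (0.7617,0.6480); ey = (-0.6480,0.7617)
P = B + 2.80·ex + -1.98·ey = (-0.3886,1.5422)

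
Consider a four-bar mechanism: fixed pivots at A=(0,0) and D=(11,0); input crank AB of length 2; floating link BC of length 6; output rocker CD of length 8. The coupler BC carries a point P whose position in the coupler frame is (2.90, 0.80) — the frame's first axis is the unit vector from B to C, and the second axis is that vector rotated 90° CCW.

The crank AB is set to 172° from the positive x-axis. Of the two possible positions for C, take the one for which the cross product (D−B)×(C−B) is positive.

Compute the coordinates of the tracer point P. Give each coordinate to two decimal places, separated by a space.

A=(0,0), D=(11.00,0)
B = A + 2.00·(cos172°, sin172°) = (-1.9805, 0.2783)
|BD| = 12.9835
circle(B,6.00) ∩ circle(D,8.00): a=5.4135, h=2.5873
  candidates: C₊=(3.4872,2.7490) cross=33.593; C₋=(3.3762,-2.4245) cross=-33.593
  mode + wants cross > 0 → take C=(3.4872,2.7490) (cross=33.593)
ex = (C−B)/|BC| = (0.9113,0.4118); ey = (-0.4118,0.9113)
P = B + 2.90·ex + 0.80·ey = (0.3328,2.2015)

0.33 2.20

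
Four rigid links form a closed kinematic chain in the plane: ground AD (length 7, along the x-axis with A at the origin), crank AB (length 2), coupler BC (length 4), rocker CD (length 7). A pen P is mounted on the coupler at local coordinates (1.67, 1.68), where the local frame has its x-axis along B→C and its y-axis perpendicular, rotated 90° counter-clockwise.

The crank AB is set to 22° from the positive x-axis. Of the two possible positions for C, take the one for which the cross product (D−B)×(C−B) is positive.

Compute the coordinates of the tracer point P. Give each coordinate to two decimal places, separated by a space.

0.18 2.42

A=(0,0), D=(7.00,0)
B = A + 2.00·(cos22°, sin22°) = (1.8544, 0.7492)
|BD| = 5.1999
circle(B,4.00) ∩ circle(D,7.00): a=-0.5732, h=3.9587
  candidates: C₊=(1.8575,4.7492) cross=20.585; C₋=(0.7168,-3.0856) cross=-20.585
  mode + wants cross > 0 → take C=(1.8575,4.7492) (cross=20.585)
ex = (C−B)/|BC| = (0.0008,1.0000); ey = (-1.0000,0.0008)
P = B + 1.67·ex + 1.68·ey = (0.1757,2.4205)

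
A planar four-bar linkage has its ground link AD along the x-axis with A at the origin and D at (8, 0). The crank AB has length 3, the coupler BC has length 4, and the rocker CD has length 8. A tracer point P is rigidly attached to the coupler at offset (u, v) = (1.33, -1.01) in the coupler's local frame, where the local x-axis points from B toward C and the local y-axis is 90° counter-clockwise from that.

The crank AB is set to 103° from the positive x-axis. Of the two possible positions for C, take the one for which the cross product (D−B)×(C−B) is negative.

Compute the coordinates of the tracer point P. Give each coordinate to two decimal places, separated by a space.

-1.42 1.43

A=(0,0), D=(8.00,0)
B = A + 3.00·(cos103°, sin103°) = (-0.6749, 2.9231)
|BD| = 9.1541
circle(B,4.00) ∩ circle(D,8.00): a=1.9553, h=3.4895
  candidates: C₊=(2.2923,5.6056) cross=31.944; C₋=(0.0638,-1.0081) cross=-31.944
  mode - wants cross < 0 → take C=(0.0638,-1.0081) (cross=-31.944)
ex = (C−B)/|BC| = (0.1847,-0.9828); ey = (0.9828,0.1847)
P = B + 1.33·ex + -1.01·ey = (-1.4219,1.4295)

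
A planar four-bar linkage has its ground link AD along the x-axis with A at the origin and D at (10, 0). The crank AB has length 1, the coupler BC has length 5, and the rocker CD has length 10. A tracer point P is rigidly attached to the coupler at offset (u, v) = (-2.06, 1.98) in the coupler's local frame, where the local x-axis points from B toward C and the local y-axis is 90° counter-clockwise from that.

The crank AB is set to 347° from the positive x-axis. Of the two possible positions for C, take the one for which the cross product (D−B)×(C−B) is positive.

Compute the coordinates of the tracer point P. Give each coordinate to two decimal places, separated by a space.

A=(0,0), D=(10.00,0)
B = A + 1.00·(cos347°, sin347°) = (0.9744, -0.2250)
|BD| = 9.0284
circle(B,5.00) ∩ circle(D,10.00): a=0.3607, h=4.9870
  candidates: C₊=(1.2107,4.7695) cross=45.025; C₋=(1.4592,-5.2014) cross=-45.025
  mode + wants cross > 0 → take C=(1.2107,4.7695) (cross=45.025)
ex = (C−B)/|BC| = (0.0473,0.9989); ey = (-0.9989,0.0473)
P = B + -2.06·ex + 1.98·ey = (-1.1008,-2.1891)

-1.10 -2.19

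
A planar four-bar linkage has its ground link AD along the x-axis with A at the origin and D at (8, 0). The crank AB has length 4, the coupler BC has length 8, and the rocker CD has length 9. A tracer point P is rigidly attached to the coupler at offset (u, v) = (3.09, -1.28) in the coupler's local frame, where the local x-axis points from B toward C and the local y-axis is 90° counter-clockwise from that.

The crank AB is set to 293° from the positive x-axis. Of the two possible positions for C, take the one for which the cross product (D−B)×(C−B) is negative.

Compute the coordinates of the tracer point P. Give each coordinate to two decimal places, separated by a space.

A=(0,0), D=(8.00,0)
B = A + 4.00·(cos293°, sin293°) = (1.5629, -3.6820)
|BD| = 7.4157
circle(B,8.00) ∩ circle(D,9.00): a=2.5617, h=7.5788
  candidates: C₊=(0.0235,4.1685) cross=56.202; C₋=(7.5495,-8.9887) cross=-56.202
  mode - wants cross < 0 → take C=(7.5495,-8.9887) (cross=-56.202)
ex = (C−B)/|BC| = (0.7483,-0.6633); ey = (0.6633,0.7483)
P = B + 3.09·ex + -1.28·ey = (3.0262,-6.6896)

3.03 -6.69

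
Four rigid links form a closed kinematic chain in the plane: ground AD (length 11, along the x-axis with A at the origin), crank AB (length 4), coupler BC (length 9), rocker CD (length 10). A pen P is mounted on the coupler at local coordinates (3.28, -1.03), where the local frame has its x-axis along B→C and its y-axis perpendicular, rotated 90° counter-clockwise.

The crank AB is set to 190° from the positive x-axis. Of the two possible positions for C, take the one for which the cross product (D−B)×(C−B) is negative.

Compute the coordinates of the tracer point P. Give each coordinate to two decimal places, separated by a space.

A=(0,0), D=(11.00,0)
B = A + 4.00·(cos190°, sin190°) = (-3.9392, -0.6946)
|BD| = 14.9554
circle(B,9.00) ∩ circle(D,10.00): a=6.8425, h=5.8464
  candidates: C₊=(2.6243,5.4633) cross=87.435; C₋=(3.1674,-6.2169) cross=-87.435
  mode - wants cross < 0 → take C=(3.1674,-6.2169) (cross=-87.435)
ex = (C−B)/|BC| = (0.7896,-0.6136); ey = (0.6136,0.7896)
P = B + 3.28·ex + -1.03·ey = (-1.9813,-3.5205)

-1.98 -3.52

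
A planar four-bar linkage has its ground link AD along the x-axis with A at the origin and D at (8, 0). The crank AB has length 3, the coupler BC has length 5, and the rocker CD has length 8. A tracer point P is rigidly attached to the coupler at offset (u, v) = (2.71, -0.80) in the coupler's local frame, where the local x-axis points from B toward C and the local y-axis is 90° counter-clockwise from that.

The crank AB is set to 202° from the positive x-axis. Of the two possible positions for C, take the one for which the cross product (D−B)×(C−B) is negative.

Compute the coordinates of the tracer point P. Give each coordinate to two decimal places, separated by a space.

A=(0,0), D=(8.00,0)
B = A + 3.00·(cos202°, sin202°) = (-2.7816, -1.1238)
|BD| = 10.8400
circle(B,5.00) ∩ circle(D,8.00): a=3.6211, h=3.4479
  candidates: C₊=(0.4626,2.6809) cross=37.375; C₋=(1.1775,-4.1777) cross=-37.375
  mode - wants cross < 0 → take C=(1.1775,-4.1777) (cross=-37.375)
ex = (C−B)/|BC| = (0.7918,-0.6108); ey = (0.6108,0.7918)
P = B + 2.71·ex + -0.80·ey = (-1.1244,-3.4125)

-1.12 -3.41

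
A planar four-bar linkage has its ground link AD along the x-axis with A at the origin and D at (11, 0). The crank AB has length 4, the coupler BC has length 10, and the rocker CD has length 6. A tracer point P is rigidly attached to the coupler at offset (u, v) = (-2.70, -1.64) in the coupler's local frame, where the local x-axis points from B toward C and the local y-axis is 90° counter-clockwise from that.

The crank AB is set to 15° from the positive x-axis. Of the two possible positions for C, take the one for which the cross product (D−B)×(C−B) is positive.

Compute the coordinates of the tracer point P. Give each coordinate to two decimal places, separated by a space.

2.26 -1.69

A=(0,0), D=(11.00,0)
B = A + 4.00·(cos15°, sin15°) = (3.8637, 1.0353)
|BD| = 7.2110
circle(B,10.00) ∩ circle(D,6.00): a=8.0432, h=5.9420
  candidates: C₊=(12.6766,5.7610) cross=42.848; C₋=(10.9705,-5.9999) cross=-42.848
  mode + wants cross > 0 → take C=(12.6766,5.7610) (cross=42.848)
ex = (C−B)/|BC| = (0.8813,0.4726); ey = (-0.4726,0.8813)
P = B + -2.70·ex + -1.64·ey = (2.2592,-1.6860)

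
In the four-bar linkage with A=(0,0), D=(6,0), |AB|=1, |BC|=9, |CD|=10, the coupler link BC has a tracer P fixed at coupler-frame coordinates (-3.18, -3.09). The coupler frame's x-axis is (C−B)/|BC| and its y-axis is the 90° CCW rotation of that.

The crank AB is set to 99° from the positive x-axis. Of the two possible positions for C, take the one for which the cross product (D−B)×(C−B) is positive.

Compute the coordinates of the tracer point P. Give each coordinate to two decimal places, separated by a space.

1.71 -3.04

A=(0,0), D=(6.00,0)
B = A + 1.00·(cos99°, sin99°) = (-0.1564, 0.9877)
|BD| = 6.2352
circle(B,9.00) ∩ circle(D,10.00): a=1.5940, h=8.8577
  candidates: C₊=(2.8205,9.4811) cross=55.229; C₋=(0.0143,-8.0107) cross=-55.229
  mode + wants cross > 0 → take C=(2.8205,9.4811) (cross=55.229)
ex = (C−B)/|BC| = (0.3308,0.9437); ey = (-0.9437,0.3308)
P = B + -3.18·ex + -3.09·ey = (1.7078,-3.0354)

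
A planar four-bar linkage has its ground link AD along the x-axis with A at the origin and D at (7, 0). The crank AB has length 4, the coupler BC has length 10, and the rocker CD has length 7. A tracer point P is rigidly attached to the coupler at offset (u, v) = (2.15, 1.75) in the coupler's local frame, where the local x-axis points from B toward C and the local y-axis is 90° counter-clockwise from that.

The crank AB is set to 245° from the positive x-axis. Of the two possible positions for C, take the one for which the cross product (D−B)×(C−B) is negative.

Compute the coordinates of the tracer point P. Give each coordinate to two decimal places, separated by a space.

0.92 -2.69

A=(0,0), D=(7.00,0)
B = A + 4.00·(cos245°, sin245°) = (-1.6905, -3.6252)
|BD| = 9.4163
circle(B,10.00) ∩ circle(D,7.00): a=7.4162, h=6.7082
  candidates: C₊=(2.5715,5.4211) cross=63.166; C₋=(7.7367,-6.9611) cross=-63.166
  mode - wants cross < 0 → take C=(7.7367,-6.9611) (cross=-63.166)
ex = (C−B)/|BC| = (0.9427,-0.3336); ey = (0.3336,0.9427)
P = B + 2.15·ex + 1.75·ey = (0.9202,-2.6927)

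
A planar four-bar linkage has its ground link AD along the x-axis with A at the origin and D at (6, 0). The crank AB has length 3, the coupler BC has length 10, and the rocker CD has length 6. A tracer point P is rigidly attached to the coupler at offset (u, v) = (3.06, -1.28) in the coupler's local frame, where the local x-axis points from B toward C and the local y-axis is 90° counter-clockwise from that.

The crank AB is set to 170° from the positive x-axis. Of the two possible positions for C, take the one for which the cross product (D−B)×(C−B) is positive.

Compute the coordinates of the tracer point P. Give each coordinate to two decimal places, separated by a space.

0.31 1.12

A=(0,0), D=(6.00,0)
B = A + 3.00·(cos170°, sin170°) = (-2.9544, 0.5209)
|BD| = 8.9696
circle(B,10.00) ∩ circle(D,6.00): a=8.0524, h=5.9295
  candidates: C₊=(5.4288,5.9727) cross=53.185; C₋=(4.7400,-5.8662) cross=-53.185
  mode + wants cross > 0 → take C=(5.4288,5.9727) (cross=53.185)
ex = (C−B)/|BC| = (0.8383,0.5452); ey = (-0.5452,0.8383)
P = B + 3.06·ex + -1.28·ey = (0.3087,1.1161)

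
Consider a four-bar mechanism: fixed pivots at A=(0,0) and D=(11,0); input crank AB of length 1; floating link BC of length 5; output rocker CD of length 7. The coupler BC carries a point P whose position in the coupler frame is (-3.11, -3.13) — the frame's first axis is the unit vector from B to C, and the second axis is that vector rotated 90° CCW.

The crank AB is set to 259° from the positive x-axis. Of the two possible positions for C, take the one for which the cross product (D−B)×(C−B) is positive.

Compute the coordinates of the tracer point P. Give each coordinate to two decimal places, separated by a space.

-1.35 -5.24

A=(0,0), D=(11.00,0)
B = A + 1.00·(cos259°, sin259°) = (-0.1908, -0.9816)
|BD| = 11.2338
circle(B,5.00) ∩ circle(D,7.00): a=4.5487, h=2.0759
  candidates: C₊=(4.1591,1.4838) cross=23.321; C₋=(4.5219,-2.6521) cross=-23.321
  mode + wants cross > 0 → take C=(4.1591,1.4838) (cross=23.321)
ex = (C−B)/|BC| = (0.8700,0.4931); ey = (-0.4931,0.8700)
P = B + -3.11·ex + -3.13·ey = (-1.3531,-5.2382)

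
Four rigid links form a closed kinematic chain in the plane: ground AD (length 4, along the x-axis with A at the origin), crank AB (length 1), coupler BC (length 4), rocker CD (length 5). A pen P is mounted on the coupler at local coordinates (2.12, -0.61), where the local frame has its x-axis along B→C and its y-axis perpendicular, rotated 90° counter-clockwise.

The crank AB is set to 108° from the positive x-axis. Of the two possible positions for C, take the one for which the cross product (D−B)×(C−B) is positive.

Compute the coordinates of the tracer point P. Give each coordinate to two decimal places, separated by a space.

1.27 2.49

A=(0,0), D=(4.00,0)
B = A + 1.00·(cos108°, sin108°) = (-0.3090, 0.9511)
|BD| = 4.4127
circle(B,4.00) ∩ circle(D,5.00): a=1.1866, h=3.8200
  candidates: C₊=(1.6730,4.4255) cross=16.856; C₋=(0.0264,-3.0349) cross=-16.856
  mode + wants cross > 0 → take C=(1.6730,4.4255) (cross=16.856)
ex = (C−B)/|BC| = (0.4955,0.8686); ey = (-0.8686,0.4955)
P = B + 2.12·ex + -0.61·ey = (1.2713,2.4903)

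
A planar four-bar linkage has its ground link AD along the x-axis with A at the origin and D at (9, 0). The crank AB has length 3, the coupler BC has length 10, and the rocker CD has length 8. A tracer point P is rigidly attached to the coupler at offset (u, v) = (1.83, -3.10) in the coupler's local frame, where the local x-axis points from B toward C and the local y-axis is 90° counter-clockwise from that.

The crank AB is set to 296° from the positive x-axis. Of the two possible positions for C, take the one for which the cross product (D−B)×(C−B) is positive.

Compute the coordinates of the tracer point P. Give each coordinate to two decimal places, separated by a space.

4.85 -2.01

A=(0,0), D=(9.00,0)
B = A + 3.00·(cos296°, sin296°) = (1.3151, -2.6964)
|BD| = 8.1442
circle(B,10.00) ∩ circle(D,8.00): a=6.2823, h=7.7803
  candidates: C₊=(4.6672,6.7251) cross=63.364; C₋=(9.8190,-7.9580) cross=-63.364
  mode + wants cross > 0 → take C=(4.6672,6.7251) (cross=63.364)
ex = (C−B)/|BC| = (0.3352,0.9421); ey = (-0.9421,0.3352)
P = B + 1.83·ex + -3.10·ey = (4.8492,-2.0114)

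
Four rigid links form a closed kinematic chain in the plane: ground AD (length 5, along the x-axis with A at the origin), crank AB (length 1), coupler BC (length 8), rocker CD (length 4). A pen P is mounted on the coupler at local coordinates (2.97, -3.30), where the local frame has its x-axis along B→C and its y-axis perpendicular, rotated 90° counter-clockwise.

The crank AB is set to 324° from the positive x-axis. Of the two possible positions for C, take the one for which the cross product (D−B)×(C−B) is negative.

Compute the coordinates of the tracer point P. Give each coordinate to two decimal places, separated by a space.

A=(0,0), D=(5.00,0)
B = A + 1.00·(cos324°, sin324°) = (0.8090, -0.5878)
|BD| = 4.2320
circle(B,8.00) ∩ circle(D,4.00): a=7.7871, h=1.8334
  candidates: C₊=(8.2660,2.3094) cross=7.759; C₋=(8.7753,-1.3219) cross=-7.759
  mode - wants cross < 0 → take C=(8.7753,-1.3219) (cross=-7.759)
ex = (C−B)/|BC| = (0.9958,-0.0918); ey = (0.0918,0.9958)
P = B + 2.97·ex + -3.30·ey = (3.4637,-4.1464)

3.46 -4.15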